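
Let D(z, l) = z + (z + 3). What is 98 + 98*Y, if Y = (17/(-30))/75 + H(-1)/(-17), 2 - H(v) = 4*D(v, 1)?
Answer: 2080589/19125 ≈ 108.79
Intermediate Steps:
D(z, l) = 3 + 2*z (D(z, l) = z + (3 + z) = 3 + 2*z)
H(v) = -10 - 8*v (H(v) = 2 - 4*(3 + 2*v) = 2 - (12 + 8*v) = 2 + (-12 - 8*v) = -10 - 8*v)
Y = 4211/38250 (Y = (17/(-30))/75 + (-10 - 8*(-1))/(-17) = (17*(-1/30))*(1/75) + (-10 + 8)*(-1/17) = -17/30*1/75 - 2*(-1/17) = -17/2250 + 2/17 = 4211/38250 ≈ 0.11009)
98 + 98*Y = 98 + 98*(4211/38250) = 98 + 206339/19125 = 2080589/19125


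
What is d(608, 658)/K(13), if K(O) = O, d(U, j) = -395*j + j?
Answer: -259252/13 ≈ -19942.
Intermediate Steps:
d(U, j) = -394*j
d(608, 658)/K(13) = -394*658/13 = -259252*1/13 = -259252/13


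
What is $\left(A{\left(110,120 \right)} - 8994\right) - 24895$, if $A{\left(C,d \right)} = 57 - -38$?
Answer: $-33794$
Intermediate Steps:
$A{\left(C,d \right)} = 95$ ($A{\left(C,d \right)} = 57 + 38 = 95$)
$\left(A{\left(110,120 \right)} - 8994\right) - 24895 = \left(95 - 8994\right) - 24895 = -8899 - 24895 = -33794$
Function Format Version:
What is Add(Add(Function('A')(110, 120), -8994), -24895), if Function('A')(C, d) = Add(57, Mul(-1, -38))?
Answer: -33794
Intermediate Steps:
Function('A')(C, d) = 95 (Function('A')(C, d) = Add(57, 38) = 95)
Add(Add(Function('A')(110, 120), -8994), -24895) = Add(Add(95, -8994), -24895) = Add(-8899, -24895) = -33794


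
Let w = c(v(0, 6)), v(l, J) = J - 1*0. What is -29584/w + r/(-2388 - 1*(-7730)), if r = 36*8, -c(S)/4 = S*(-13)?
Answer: -9871742/104169 ≈ -94.767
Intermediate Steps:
v(l, J) = J (v(l, J) = J + 0 = J)
c(S) = 52*S (c(S) = -4*S*(-13) = -(-52)*S = 52*S)
w = 312 (w = 52*6 = 312)
r = 288
-29584/w + r/(-2388 - 1*(-7730)) = -29584/312 + 288/(-2388 - 1*(-7730)) = -29584*1/312 + 288/(-2388 + 7730) = -3698/39 + 288/5342 = -3698/39 + 288*(1/5342) = -3698/39 + 144/2671 = -9871742/104169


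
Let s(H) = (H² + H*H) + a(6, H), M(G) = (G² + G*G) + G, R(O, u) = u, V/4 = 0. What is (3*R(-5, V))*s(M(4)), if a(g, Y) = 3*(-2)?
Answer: 0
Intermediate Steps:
V = 0 (V = 4*0 = 0)
a(g, Y) = -6
M(G) = G + 2*G² (M(G) = (G² + G²) + G = 2*G² + G = G + 2*G²)
s(H) = -6 + 2*H² (s(H) = (H² + H*H) - 6 = (H² + H²) - 6 = 2*H² - 6 = -6 + 2*H²)
(3*R(-5, V))*s(M(4)) = (3*0)*(-6 + 2*(4*(1 + 2*4))²) = 0*(-6 + 2*(4*(1 + 8))²) = 0*(-6 + 2*(4*9)²) = 0*(-6 + 2*36²) = 0*(-6 + 2*1296) = 0*(-6 + 2592) = 0*2586 = 0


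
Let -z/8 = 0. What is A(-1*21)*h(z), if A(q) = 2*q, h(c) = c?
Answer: 0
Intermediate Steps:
z = 0 (z = -8*0 = 0)
A(-1*21)*h(z) = (2*(-1*21))*0 = (2*(-21))*0 = -42*0 = 0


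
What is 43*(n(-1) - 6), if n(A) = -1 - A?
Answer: -258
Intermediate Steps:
43*(n(-1) - 6) = 43*((-1 - 1*(-1)) - 6) = 43*((-1 + 1) - 6) = 43*(0 - 6) = 43*(-6) = -258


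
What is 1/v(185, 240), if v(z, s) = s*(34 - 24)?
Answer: 1/2400 ≈ 0.00041667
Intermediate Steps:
v(z, s) = 10*s (v(z, s) = s*10 = 10*s)
1/v(185, 240) = 1/(10*240) = 1/2400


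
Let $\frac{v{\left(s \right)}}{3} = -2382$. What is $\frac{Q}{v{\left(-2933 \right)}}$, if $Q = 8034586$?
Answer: $- \frac{4017293}{3573} \approx -1124.3$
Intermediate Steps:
$v{\left(s \right)} = -7146$ ($v{\left(s \right)} = 3 \left(-2382\right) = -7146$)
$\frac{Q}{v{\left(-2933 \right)}} = \frac{8034586}{-7146} = 8034586 \left(- \frac{1}{7146}\right) = - \frac{4017293}{3573}$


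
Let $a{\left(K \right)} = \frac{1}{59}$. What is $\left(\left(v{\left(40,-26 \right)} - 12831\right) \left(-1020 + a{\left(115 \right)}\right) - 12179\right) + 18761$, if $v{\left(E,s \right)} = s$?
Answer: $\frac{774109741}{59} \approx 1.3121 \cdot 10^{7}$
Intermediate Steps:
$a{\left(K \right)} = \frac{1}{59}$
$\left(\left(v{\left(40,-26 \right)} - 12831\right) \left(-1020 + a{\left(115 \right)}\right) - 12179\right) + 18761 = \left(\left(-26 - 12831\right) \left(-1020 + \frac{1}{59}\right) - 12179\right) + 18761 = \left(\left(-12857\right) \left(- \frac{60179}{59}\right) - 12179\right) + 18761 = \left(\frac{773721403}{59} - 12179\right) + 18761 = \frac{773002842}{59} + 18761 = \frac{774109741}{59}$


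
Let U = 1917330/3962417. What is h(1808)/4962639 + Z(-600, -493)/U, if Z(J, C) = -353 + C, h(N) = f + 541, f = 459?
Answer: -2772630044968283/1585836105645 ≈ -1748.4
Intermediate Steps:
h(N) = 1000 (h(N) = 459 + 541 = 1000)
U = 1917330/3962417 (U = 1917330*(1/3962417) = 1917330/3962417 ≈ 0.48388)
h(1808)/4962639 + Z(-600, -493)/U = 1000/4962639 + (-353 - 493)/(1917330/3962417) = 1000*(1/4962639) - 846*3962417/1917330 = 1000/4962639 - 558700797/319555 = -2772630044968283/1585836105645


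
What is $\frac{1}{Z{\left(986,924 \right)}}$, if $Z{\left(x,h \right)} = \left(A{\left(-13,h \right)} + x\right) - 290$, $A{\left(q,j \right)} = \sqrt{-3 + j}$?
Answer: $\frac{232}{161165} - \frac{\sqrt{921}}{483495} \approx 0.0013767$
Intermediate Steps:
$Z{\left(x,h \right)} = -290 + x + \sqrt{-3 + h}$ ($Z{\left(x,h \right)} = \left(\sqrt{-3 + h} + x\right) - 290 = \left(x + \sqrt{-3 + h}\right) - 290 = -290 + x + \sqrt{-3 + h}$)
$\frac{1}{Z{\left(986,924 \right)}} = \frac{1}{-290 + 986 + \sqrt{-3 + 924}} = \frac{1}{-290 + 986 + \sqrt{921}} = \frac{1}{696 + \sqrt{921}}$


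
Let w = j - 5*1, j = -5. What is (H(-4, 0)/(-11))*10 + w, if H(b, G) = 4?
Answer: -150/11 ≈ -13.636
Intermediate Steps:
w = -10 (w = -5 - 5*1 = -5 - 5 = -10)
(H(-4, 0)/(-11))*10 + w = (4/(-11))*10 - 10 = (4*(-1/11))*10 - 10 = -4/11*10 - 10 = -40/11 - 10 = -150/11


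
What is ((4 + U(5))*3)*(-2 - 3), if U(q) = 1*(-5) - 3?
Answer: 60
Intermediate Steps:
U(q) = -8 (U(q) = -5 - 3 = -8)
((4 + U(5))*3)*(-2 - 3) = ((4 - 8)*3)*(-2 - 3) = -4*3*(-5) = -12*(-5) = 60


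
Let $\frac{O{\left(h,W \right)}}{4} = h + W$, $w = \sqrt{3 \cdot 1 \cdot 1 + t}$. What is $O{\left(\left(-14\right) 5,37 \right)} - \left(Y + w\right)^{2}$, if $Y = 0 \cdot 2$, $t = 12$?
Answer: $-147$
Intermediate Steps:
$Y = 0$
$w = \sqrt{15}$ ($w = \sqrt{3 \cdot 1 \cdot 1 + 12} = \sqrt{3 \cdot 1 + 12} = \sqrt{3 + 12} = \sqrt{15} \approx 3.873$)
$O{\left(h,W \right)} = 4 W + 4 h$ ($O{\left(h,W \right)} = 4 \left(h + W\right) = 4 \left(W + h\right) = 4 W + 4 h$)
$O{\left(\left(-14\right) 5,37 \right)} - \left(Y + w\right)^{2} = \left(4 \cdot 37 + 4 \left(\left(-14\right) 5\right)\right) - \left(0 + \sqrt{15}\right)^{2} = \left(148 + 4 \left(-70\right)\right) - \left(\sqrt{15}\right)^{2} = \left(148 - 280\right) - 15 = -132 - 15 = -147$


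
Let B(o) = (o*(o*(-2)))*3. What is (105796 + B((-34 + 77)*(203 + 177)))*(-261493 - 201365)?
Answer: 741437328023832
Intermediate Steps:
B(o) = -6*o**2 (B(o) = (o*(-2*o))*3 = -2*o**2*3 = -6*o**2)
(105796 + B((-34 + 77)*(203 + 177)))*(-261493 - 201365) = (105796 - 6*(-34 + 77)**2*(203 + 177)**2)*(-261493 - 201365) = (105796 - 6*(43*380)**2)*(-462858) = (105796 - 6*16340**2)*(-462858) = (105796 - 6*266995600)*(-462858) = (105796 - 1601973600)*(-462858) = -1601867804*(-462858) = 741437328023832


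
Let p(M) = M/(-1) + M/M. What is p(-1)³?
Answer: 8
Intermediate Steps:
p(M) = 1 - M (p(M) = M*(-1) + 1 = -M + 1 = 1 - M)
p(-1)³ = (1 - 1*(-1))³ = (1 + 1)³ = 2³ = 8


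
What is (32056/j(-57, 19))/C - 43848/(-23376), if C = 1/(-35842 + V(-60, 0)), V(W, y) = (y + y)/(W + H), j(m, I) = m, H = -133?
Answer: 1119078526187/55518 ≈ 2.0157e+7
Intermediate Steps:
V(W, y) = 2*y/(-133 + W) (V(W, y) = (y + y)/(W - 133) = (2*y)/(-133 + W) = 2*y/(-133 + W))
C = -1/35842 (C = 1/(-35842 + 2*0/(-133 - 60)) = 1/(-35842 + 2*0/(-193)) = 1/(-35842 + 2*0*(-1/193)) = 1/(-35842 + 0) = 1/(-35842) = -1/35842 ≈ -2.7900e-5)
(32056/j(-57, 19))/C - 43848/(-23376) = (32056/(-57))/(-1/35842) - 43848/(-23376) = (32056*(-1/57))*(-35842) - 43848*(-1/23376) = -32056/57*(-35842) + 1827/974 = 1148951152/57 + 1827/974 = 1119078526187/55518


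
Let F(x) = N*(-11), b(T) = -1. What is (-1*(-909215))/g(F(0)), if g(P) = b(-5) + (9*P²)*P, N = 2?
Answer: -19345/2039 ≈ -9.4875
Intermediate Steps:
F(x) = -22 (F(x) = 2*(-11) = -22)
g(P) = -1 + 9*P³ (g(P) = -1 + (9*P²)*P = -1 + 9*P³)
(-1*(-909215))/g(F(0)) = (-1*(-909215))/(-1 + 9*(-22)³) = 909215/(-1 + 9*(-10648)) = 909215/(-1 - 95832) = 909215/(-95833) = 909215*(-1/95833) = -19345/2039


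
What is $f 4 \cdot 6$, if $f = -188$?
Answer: $-4512$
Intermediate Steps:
$f 4 \cdot 6 = - 188 \cdot 4 \cdot 6 = \left(-188\right) 24 = -4512$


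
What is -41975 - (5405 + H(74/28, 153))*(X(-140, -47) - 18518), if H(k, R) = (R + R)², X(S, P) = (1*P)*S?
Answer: 1182309483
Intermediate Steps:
X(S, P) = P*S
H(k, R) = 4*R² (H(k, R) = (2*R)² = 4*R²)
-41975 - (5405 + H(74/28, 153))*(X(-140, -47) - 18518) = -41975 - (5405 + 4*153²)*(-47*(-140) - 18518) = -41975 - (5405 + 4*23409)*(6580 - 18518) = -41975 - (5405 + 93636)*(-11938) = -41975 - 99041*(-11938) = -41975 - 1*(-1182351458) = -41975 + 1182351458 = 1182309483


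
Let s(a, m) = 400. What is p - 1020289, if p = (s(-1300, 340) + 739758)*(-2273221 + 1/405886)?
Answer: -341460472036086122/202943 ≈ -1.6825e+12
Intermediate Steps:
p = -341460264975575595/202943 (p = (400 + 739758)*(-2273221 + 1/405886) = 740158*(-2273221 + 1/405886) = 740158*(-922668578805/405886) = -341460264975575595/202943 ≈ -1.6825e+12)
p - 1020289 = -341460264975575595/202943 - 1020289 = -341460472036086122/202943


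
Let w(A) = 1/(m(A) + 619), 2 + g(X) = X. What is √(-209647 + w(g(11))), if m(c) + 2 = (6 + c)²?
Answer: I*√148632174866/842 ≈ 457.87*I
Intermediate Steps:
g(X) = -2 + X
m(c) = -2 + (6 + c)²
w(A) = 1/(617 + (6 + A)²) (w(A) = 1/((-2 + (6 + A)²) + 619) = 1/(617 + (6 + A)²))
√(-209647 + w(g(11))) = √(-209647 + 1/(617 + (6 + (-2 + 11))²)) = √(-209647 + 1/(617 + (6 + 9)²)) = √(-209647 + 1/(617 + 15²)) = √(-209647 + 1/(617 + 225)) = √(-209647 + 1/842) = √(-176522773/842) = I*√148632174866/842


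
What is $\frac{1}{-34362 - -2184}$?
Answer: $- \frac{1}{32178} \approx -3.1077 \cdot 10^{-5}$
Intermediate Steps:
$\frac{1}{-34362 - -2184} = \frac{1}{-34362 + 2184} = \frac{1}{-32178} = - \frac{1}{32178}$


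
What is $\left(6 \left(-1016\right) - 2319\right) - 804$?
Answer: $-9219$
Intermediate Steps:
$\left(6 \left(-1016\right) - 2319\right) - 804 = \left(-6096 - 2319\right) - 804 = -8415 - 804 = -9219$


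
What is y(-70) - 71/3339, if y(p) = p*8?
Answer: -1869911/3339 ≈ -560.02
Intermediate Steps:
y(p) = 8*p
y(-70) - 71/3339 = 8*(-70) - 71/3339 = -560 - 71/3339 = -1869911/3339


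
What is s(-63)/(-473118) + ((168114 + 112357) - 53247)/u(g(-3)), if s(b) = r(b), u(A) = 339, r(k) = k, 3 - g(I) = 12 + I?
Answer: 35834595263/53462334 ≈ 670.28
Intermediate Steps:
g(I) = -9 - I (g(I) = 3 - (12 + I) = 3 + (-12 - I) = -9 - I)
s(b) = b
s(-63)/(-473118) + ((168114 + 112357) - 53247)/u(g(-3)) = -63/(-473118) + ((168114 + 112357) - 53247)/339 = -63*(-1/473118) + (280471 - 53247)*(1/339) = 21/157706 + 227224*(1/339) = 21/157706 + 227224/339 = 35834595263/53462334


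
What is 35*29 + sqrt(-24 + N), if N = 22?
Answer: 1015 + I*sqrt(2) ≈ 1015.0 + 1.4142*I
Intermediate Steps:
35*29 + sqrt(-24 + N) = 35*29 + sqrt(-24 + 22) = 1015 + sqrt(-2) = 1015 + I*sqrt(2)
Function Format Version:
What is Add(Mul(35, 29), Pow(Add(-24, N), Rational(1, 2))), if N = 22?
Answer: Add(1015, Mul(I, Pow(2, Rational(1, 2)))) ≈ Add(1015.0, Mul(1.4142, I))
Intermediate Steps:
Add(Mul(35, 29), Pow(Add(-24, N), Rational(1, 2))) = Add(Mul(35, 29), Pow(Add(-24, 22), Rational(1, 2))) = Add(1015, Pow(-2, Rational(1, 2))) = Add(1015, Mul(I, Pow(2, Rational(1, 2))))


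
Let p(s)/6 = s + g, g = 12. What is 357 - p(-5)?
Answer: 315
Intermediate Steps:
p(s) = 72 + 6*s (p(s) = 6*(s + 12) = 6*(12 + s) = 72 + 6*s)
357 - p(-5) = 357 - (72 + 6*(-5)) = 357 - (72 - 30) = 357 - 1*42 = 357 - 42 = 315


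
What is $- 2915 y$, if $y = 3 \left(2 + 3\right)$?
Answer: $-43725$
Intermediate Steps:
$y = 15$ ($y = 3 \cdot 5 = 15$)
$- 2915 y = \left(-2915\right) 15 = -43725$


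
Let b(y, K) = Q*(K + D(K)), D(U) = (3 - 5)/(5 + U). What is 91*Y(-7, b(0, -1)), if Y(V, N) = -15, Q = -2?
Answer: -1365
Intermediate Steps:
D(U) = -2/(5 + U)
b(y, K) = -2*K + 4/(5 + K) (b(y, K) = -2*(K - 2/(5 + K)) = -2*K + 4/(5 + K))
91*Y(-7, b(0, -1)) = 91*(-15) = -1365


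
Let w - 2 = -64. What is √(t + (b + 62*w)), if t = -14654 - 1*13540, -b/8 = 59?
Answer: I*√32510 ≈ 180.31*I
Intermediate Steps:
w = -62 (w = 2 - 64 = -62)
b = -472 (b = -8*59 = -472)
t = -28194 (t = -14654 - 13540 = -28194)
√(t + (b + 62*w)) = √(-28194 + (-472 + 62*(-62))) = √(-28194 + (-472 - 3844)) = √(-28194 - 4316) = √(-32510) = I*√32510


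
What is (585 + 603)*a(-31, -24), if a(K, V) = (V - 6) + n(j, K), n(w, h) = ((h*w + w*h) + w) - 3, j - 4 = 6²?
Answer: -2937924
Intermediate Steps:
j = 40 (j = 4 + 6² = 4 + 36 = 40)
n(w, h) = -3 + w + 2*h*w (n(w, h) = ((h*w + h*w) + w) - 3 = (2*h*w + w) - 3 = (w + 2*h*w) - 3 = -3 + w + 2*h*w)
a(K, V) = 31 + V + 80*K (a(K, V) = (V - 6) + (-3 + 40 + 2*K*40) = (-6 + V) + (-3 + 40 + 80*K) = (-6 + V) + (37 + 80*K) = 31 + V + 80*K)
(585 + 603)*a(-31, -24) = (585 + 603)*(31 - 24 + 80*(-31)) = 1188*(31 - 24 - 2480) = 1188*(-2473) = -2937924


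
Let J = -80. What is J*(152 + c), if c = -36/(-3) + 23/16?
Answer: -13235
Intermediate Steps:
c = 215/16 (c = -36*(-⅓) + 23*(1/16) = 12 + 23/16 = 215/16 ≈ 13.438)
J*(152 + c) = -80*(152 + 215/16) = -80*2647/16 = -13235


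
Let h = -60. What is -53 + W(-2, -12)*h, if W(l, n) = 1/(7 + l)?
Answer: -65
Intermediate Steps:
-53 + W(-2, -12)*h = -53 - 60/(7 - 2) = -53 - 60/5 = -53 + (1/5)*(-60) = -53 - 12 = -65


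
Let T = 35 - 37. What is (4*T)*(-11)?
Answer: 88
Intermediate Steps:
T = -2
(4*T)*(-11) = (4*(-2))*(-11) = -8*(-11) = 88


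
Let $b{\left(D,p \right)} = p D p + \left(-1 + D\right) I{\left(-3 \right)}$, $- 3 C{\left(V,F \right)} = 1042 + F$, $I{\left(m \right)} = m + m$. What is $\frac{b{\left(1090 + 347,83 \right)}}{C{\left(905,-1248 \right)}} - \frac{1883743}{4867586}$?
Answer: $\frac{36108423796927}{250680679} \approx 1.4404 \cdot 10^{5}$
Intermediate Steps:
$I{\left(m \right)} = 2 m$
$C{\left(V,F \right)} = - \frac{1042}{3} - \frac{F}{3}$ ($C{\left(V,F \right)} = - \frac{1042 + F}{3} = - \frac{1042}{3} - \frac{F}{3}$)
$b{\left(D,p \right)} = 6 - 6 D + D p^{2}$ ($b{\left(D,p \right)} = p D p + \left(-1 + D\right) 2 \left(-3\right) = D p p + \left(-1 + D\right) \left(-6\right) = D p^{2} - \left(-6 + 6 D\right) = 6 - 6 D + D p^{2}$)
$\frac{b{\left(1090 + 347,83 \right)}}{C{\left(905,-1248 \right)}} - \frac{1883743}{4867586} = \frac{6 - 6 \left(1090 + 347\right) + \left(1090 + 347\right) 83^{2}}{- \frac{1042}{3} - -416} - \frac{1883743}{4867586} = \frac{6 - 8622 + 1437 \cdot 6889}{- \frac{1042}{3} + 416} - \frac{1883743}{4867586} = \frac{6 - 8622 + 9899493}{\frac{206}{3}} - \frac{1883743}{4867586} = 9890877 \cdot \frac{3}{206} - \frac{1883743}{4867586} = \frac{29672631}{206} - \frac{1883743}{4867586} = \frac{36108423796927}{250680679}$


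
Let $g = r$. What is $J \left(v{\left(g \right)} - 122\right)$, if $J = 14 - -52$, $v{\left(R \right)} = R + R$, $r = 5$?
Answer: $-7392$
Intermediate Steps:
$g = 5$
$v{\left(R \right)} = 2 R$
$J = 66$ ($J = 14 + 52 = 66$)
$J \left(v{\left(g \right)} - 122\right) = 66 \left(2 \cdot 5 - 122\right) = 66 \left(10 - 122\right) = 66 \left(-112\right) = -7392$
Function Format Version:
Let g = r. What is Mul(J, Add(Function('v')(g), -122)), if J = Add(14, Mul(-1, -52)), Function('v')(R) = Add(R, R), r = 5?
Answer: -7392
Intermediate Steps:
g = 5
Function('v')(R) = Mul(2, R)
J = 66 (J = Add(14, 52) = 66)
Mul(J, Add(Function('v')(g), -122)) = Mul(66, Add(Mul(2, 5), -122)) = Mul(66, Add(10, -122)) = Mul(66, -112) = -7392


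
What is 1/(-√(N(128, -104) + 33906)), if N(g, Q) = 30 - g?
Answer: -√2113/8452 ≈ -0.0054386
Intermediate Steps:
1/(-√(N(128, -104) + 33906)) = 1/(-√((30 - 1*128) + 33906)) = 1/(-√((30 - 128) + 33906)) = 1/(-√(-98 + 33906)) = 1/(-√33808) = 1/(-4*√2113) = -√2113/8452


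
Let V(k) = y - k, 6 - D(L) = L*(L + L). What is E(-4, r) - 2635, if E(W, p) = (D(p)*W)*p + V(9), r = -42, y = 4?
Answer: -594336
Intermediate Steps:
D(L) = 6 - 2*L**2 (D(L) = 6 - L*(L + L) = 6 - L*2*L = 6 - 2*L**2)
V(k) = 4 - k
E(W, p) = -5 + W*p*(6 - 2*p**2) (E(W, p) = ((6 - 2*p**2)*W)*p + (4 - 1*9) = (W*(6 - 2*p**2))*p + (4 - 9) = W*p*(6 - 2*p**2) - 5 = -5 + W*p*(6 - 2*p**2))
E(-4, r) - 2635 = (-5 - 2*(-4)*(-42)*(-3 + (-42)**2)) - 2635 = (-5 - 2*(-4)*(-42)*(-3 + 1764)) - 2635 = (-5 - 2*(-4)*(-42)*1761) - 2635 = (-5 - 591696) - 2635 = -591701 - 2635 = -594336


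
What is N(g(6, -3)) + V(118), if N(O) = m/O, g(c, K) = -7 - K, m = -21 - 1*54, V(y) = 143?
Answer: 647/4 ≈ 161.75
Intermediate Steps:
m = -75 (m = -21 - 54 = -75)
N(O) = -75/O
N(g(6, -3)) + V(118) = -75/(-7 - 1*(-3)) + 143 = -75/(-7 + 3) + 143 = -75/(-4) + 143 = -75*(-¼) + 143 = 75/4 + 143 = 647/4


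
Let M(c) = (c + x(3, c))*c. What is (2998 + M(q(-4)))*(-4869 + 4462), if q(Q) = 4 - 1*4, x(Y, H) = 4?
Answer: -1220186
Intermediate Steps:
q(Q) = 0 (q(Q) = 4 - 4 = 0)
M(c) = c*(4 + c) (M(c) = (c + 4)*c = (4 + c)*c = c*(4 + c))
(2998 + M(q(-4)))*(-4869 + 4462) = (2998 + 0*(4 + 0))*(-4869 + 4462) = (2998 + 0*4)*(-407) = (2998 + 0)*(-407) = 2998*(-407) = -1220186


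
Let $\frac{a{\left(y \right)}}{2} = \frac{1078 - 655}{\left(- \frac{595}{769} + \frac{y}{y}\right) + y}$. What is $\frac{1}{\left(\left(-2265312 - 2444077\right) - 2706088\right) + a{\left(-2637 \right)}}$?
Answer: $- \frac{675893}{5012069212819} \approx -1.3485 \cdot 10^{-7}$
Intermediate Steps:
$a{\left(y \right)} = \frac{846}{\frac{174}{769} + y}$ ($a{\left(y \right)} = 2 \frac{1078 - 655}{\left(- \frac{595}{769} + \frac{y}{y}\right) + y} = 2 \frac{423}{\left(\left(-595\right) \frac{1}{769} + 1\right) + y} = 2 \frac{423}{\left(- \frac{595}{769} + 1\right) + y} = 2 \frac{423}{\frac{174}{769} + y} = \frac{846}{\frac{174}{769} + y}$)
$\frac{1}{\left(\left(-2265312 - 2444077\right) - 2706088\right) + a{\left(-2637 \right)}} = \frac{1}{\left(\left(-2265312 - 2444077\right) - 2706088\right) + \frac{650574}{174 + 769 \left(-2637\right)}} = \frac{1}{\left(-4709389 - 2706088\right) + \frac{650574}{174 - 2027853}} = \frac{1}{-7415477 + \frac{650574}{-2027679}} = \frac{1}{-7415477 + 650574 \left(- \frac{1}{2027679}\right)} = \frac{1}{-7415477 - \frac{216858}{675893}} = \frac{1}{- \frac{5012069212819}{675893}} = - \frac{675893}{5012069212819}$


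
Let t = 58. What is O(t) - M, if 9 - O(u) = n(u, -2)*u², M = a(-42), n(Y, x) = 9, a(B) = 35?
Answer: -30302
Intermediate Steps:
M = 35
O(u) = 9 - 9*u²
O(t) - M = (9 - 9*58²) - 1*35 = (9 - 9*3364) - 35 = (9 - 30276) - 35 = -30267 - 35 = -30302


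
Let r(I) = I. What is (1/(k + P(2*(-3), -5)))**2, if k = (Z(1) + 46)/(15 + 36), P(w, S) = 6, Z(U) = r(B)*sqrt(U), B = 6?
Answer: 2601/128164 ≈ 0.020294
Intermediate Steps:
Z(U) = 6*sqrt(U)
k = 52/51 (k = (6*sqrt(1) + 46)/(15 + 36) = (6*1 + 46)/51 = (6 + 46)*(1/51) = 52*(1/51) = 52/51 ≈ 1.0196)
(1/(k + P(2*(-3), -5)))**2 = (1/(52/51 + 6))**2 = (1/(358/51))**2 = (51/358)**2 = 2601/128164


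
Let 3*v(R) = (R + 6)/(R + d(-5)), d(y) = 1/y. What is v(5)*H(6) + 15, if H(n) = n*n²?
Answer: 180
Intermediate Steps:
H(n) = n³
v(R) = (6 + R)/(3*(-⅕ + R)) (v(R) = ((R + 6)/(R + 1/(-5)))/3 = ((6 + R)/(R - ⅕))/3 = ((6 + R)/(-⅕ + R))/3 = (6 + R)/(3*(-⅕ + R)))
v(5)*H(6) + 15 = (5*(6 + 5)/(3*(-1 + 5*5)))*6³ + 15 = ((5/3)*11/(-1 + 25))*216 + 15 = ((5/3)*11/24)*216 + 15 = ((5/3)*(1/24)*11)*216 + 15 = (55/72)*216 + 15 = 165 + 15 = 180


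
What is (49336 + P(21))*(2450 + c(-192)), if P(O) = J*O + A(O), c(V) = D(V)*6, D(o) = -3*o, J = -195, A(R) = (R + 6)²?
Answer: 271498820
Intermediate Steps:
A(R) = (6 + R)²
c(V) = -18*V (c(V) = -3*V*6 = -18*V)
P(O) = (6 + O)² - 195*O (P(O) = -195*O + (6 + O)² = (6 + O)² - 195*O)
(49336 + P(21))*(2450 + c(-192)) = (49336 + ((6 + 21)² - 195*21))*(2450 - 18*(-192)) = (49336 + (27² - 4095))*(2450 + 3456) = (49336 + (729 - 4095))*5906 = (49336 - 3366)*5906 = 45970*5906 = 271498820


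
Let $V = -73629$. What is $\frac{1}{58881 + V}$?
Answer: $- \frac{1}{14748} \approx -6.7806 \cdot 10^{-5}$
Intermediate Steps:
$\frac{1}{58881 + V} = \frac{1}{58881 - 73629} = \frac{1}{-14748} = - \frac{1}{14748}$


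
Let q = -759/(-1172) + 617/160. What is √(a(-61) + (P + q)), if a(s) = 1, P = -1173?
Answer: I*√160365401670/11720 ≈ 34.169*I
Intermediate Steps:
q = 211141/46880 (q = -759*(-1/1172) + 617*(1/160) = 759/1172 + 617/160 = 211141/46880 ≈ 4.5039)
√(a(-61) + (P + q)) = √(1 + (-1173 + 211141/46880)) = √(1 - 54779099/46880) = √(-54732219/46880) = I*√160365401670/11720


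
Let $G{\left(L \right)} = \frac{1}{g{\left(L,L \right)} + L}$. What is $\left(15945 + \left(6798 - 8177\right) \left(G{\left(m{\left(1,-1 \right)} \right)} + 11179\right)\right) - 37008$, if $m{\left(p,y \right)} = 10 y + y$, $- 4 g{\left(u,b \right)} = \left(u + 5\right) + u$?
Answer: $- \frac{416790892}{27} \approx -1.5437 \cdot 10^{7}$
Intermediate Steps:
$g{\left(u,b \right)} = - \frac{5}{4} - \frac{u}{2}$ ($g{\left(u,b \right)} = - \frac{\left(u + 5\right) + u}{4} = - \frac{\left(5 + u\right) + u}{4} = - \frac{5 + 2 u}{4} = - \frac{5}{4} - \frac{u}{2}$)
$m{\left(p,y \right)} = 11 y$
$G{\left(L \right)} = \frac{1}{- \frac{5}{4} + \frac{L}{2}}$ ($G{\left(L \right)} = \frac{1}{\left(- \frac{5}{4} - \frac{L}{2}\right) + L} = \frac{1}{- \frac{5}{4} + \frac{L}{2}}$)
$\left(15945 + \left(6798 - 8177\right) \left(G{\left(m{\left(1,-1 \right)} \right)} + 11179\right)\right) - 37008 = \left(15945 + \left(6798 - 8177\right) \left(\frac{4}{-5 + 2 \cdot 11 \left(-1\right)} + 11179\right)\right) - 37008 = \left(15945 - 1379 \left(\frac{4}{-5 + 2 \left(-11\right)} + 11179\right)\right) - 37008 = \left(15945 - 1379 \left(\frac{4}{-5 - 22} + 11179\right)\right) - 37008 = \left(15945 - 1379 \left(\frac{4}{-27} + 11179\right)\right) - 37008 = \left(15945 - 1379 \left(4 \left(- \frac{1}{27}\right) + 11179\right)\right) - 37008 = \left(15945 - 1379 \left(- \frac{4}{27} + 11179\right)\right) - 37008 = \left(15945 - \frac{416222191}{27}\right) - 37008 = - \frac{415791676}{27} - 37008 = - \frac{416790892}{27}$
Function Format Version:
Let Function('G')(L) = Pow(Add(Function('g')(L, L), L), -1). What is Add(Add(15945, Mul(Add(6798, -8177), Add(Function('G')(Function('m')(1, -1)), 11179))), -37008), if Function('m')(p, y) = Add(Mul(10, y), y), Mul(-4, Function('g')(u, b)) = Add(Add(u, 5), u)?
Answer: Rational(-416790892, 27) ≈ -1.5437e+7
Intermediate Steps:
Function('g')(u, b) = Add(Rational(-5, 4), Mul(Rational(-1, 2), u)) (Function('g')(u, b) = Mul(Rational(-1, 4), Add(Add(u, 5), u)) = Mul(Rational(-1, 4), Add(Add(5, u), u)) = Mul(Rational(-1, 4), Add(5, Mul(2, u))) = Add(Rational(-5, 4), Mul(Rational(-1, 2), u)))
Function('m')(p, y) = Mul(11, y)
Function('G')(L) = Pow(Add(Rational(-5, 4), Mul(Rational(1, 2), L)), -1) (Function('G')(L) = Pow(Add(Add(Rational(-5, 4), Mul(Rational(-1, 2), L)), L), -1) = Pow(Add(Rational(-5, 4), Mul(Rational(1, 2), L)), -1))
Add(Add(15945, Mul(Add(6798, -8177), Add(Function('G')(Function('m')(1, -1)), 11179))), -37008) = Add(Add(15945, Mul(Add(6798, -8177), Add(Mul(4, Pow(Add(-5, Mul(2, Mul(11, -1))), -1)), 11179))), -37008) = Add(Add(15945, Mul(-1379, Add(Mul(4, Pow(Add(-5, Mul(2, -11)), -1)), 11179))), -37008) = Add(Add(15945, Mul(-1379, Add(Mul(4, Pow(Add(-5, -22), -1)), 11179))), -37008) = Add(Add(15945, Mul(-1379, Add(Mul(4, Pow(-27, -1)), 11179))), -37008) = Add(Add(15945, Mul(-1379, Add(Mul(4, Rational(-1, 27)), 11179))), -37008) = Add(Add(15945, Mul(-1379, Add(Rational(-4, 27), 11179))), -37008) = Add(Add(15945, Mul(-1379, Rational(301829, 27))), -37008) = Add(Add(15945, Rational(-416222191, 27)), -37008) = Add(Rational(-415791676, 27), -37008) = Rational(-416790892, 27)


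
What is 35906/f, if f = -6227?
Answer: -2762/479 ≈ -5.7662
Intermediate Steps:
35906/f = 35906/(-6227) = 35906*(-1/6227) = -2762/479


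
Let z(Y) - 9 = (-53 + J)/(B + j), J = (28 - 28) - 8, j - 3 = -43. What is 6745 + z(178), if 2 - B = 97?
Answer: 911851/135 ≈ 6754.5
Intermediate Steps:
j = -40 (j = 3 - 43 = -40)
B = -95 (B = 2 - 1*97 = 2 - 97 = -95)
J = -8 (J = 0 - 8 = -8)
z(Y) = 1276/135 (z(Y) = 9 + (-53 - 8)/(-95 - 40) = 9 - 61/(-135) = 9 - 61*(-1/135) = 9 + 61/135 = 1276/135)
6745 + z(178) = 6745 + 1276/135 = 911851/135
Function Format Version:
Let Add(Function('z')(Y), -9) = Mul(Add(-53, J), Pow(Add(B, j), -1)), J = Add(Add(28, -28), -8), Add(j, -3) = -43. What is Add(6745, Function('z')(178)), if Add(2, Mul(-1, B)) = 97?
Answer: Rational(911851, 135) ≈ 6754.5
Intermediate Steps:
j = -40 (j = Add(3, -43) = -40)
B = -95 (B = Add(2, Mul(-1, 97)) = Add(2, -97) = -95)
J = -8 (J = Add(0, -8) = -8)
Function('z')(Y) = Rational(1276, 135) (Function('z')(Y) = Add(9, Mul(Add(-53, -8), Pow(Add(-95, -40), -1))) = Add(9, Mul(-61, Pow(-135, -1))) = Add(9, Mul(-61, Rational(-1, 135))) = Add(9, Rational(61, 135)) = Rational(1276, 135))
Add(6745, Function('z')(178)) = Add(6745, Rational(1276, 135)) = Rational(911851, 135)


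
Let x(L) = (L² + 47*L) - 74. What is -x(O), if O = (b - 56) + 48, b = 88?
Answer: -10086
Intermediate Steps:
O = 80 (O = (88 - 56) + 48 = 32 + 48 = 80)
x(L) = -74 + L² + 47*L
-x(O) = -(-74 + 80² + 47*80) = -(-74 + 6400 + 3760) = -1*10086 = -10086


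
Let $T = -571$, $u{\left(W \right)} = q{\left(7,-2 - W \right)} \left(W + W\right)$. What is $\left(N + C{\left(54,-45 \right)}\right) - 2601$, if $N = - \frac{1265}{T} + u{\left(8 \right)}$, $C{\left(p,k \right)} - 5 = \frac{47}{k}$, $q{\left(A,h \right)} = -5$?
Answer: $- \frac{68729732}{25695} \approx -2674.8$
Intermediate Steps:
$u{\left(W \right)} = - 10 W$ ($u{\left(W \right)} = - 5 \left(W + W\right) = - 5 \cdot 2 W = - 10 W$)
$C{\left(p,k \right)} = 5 + \frac{47}{k}$
$N = - \frac{44415}{571}$ ($N = - \frac{1265}{-571} - 80 = \left(-1265\right) \left(- \frac{1}{571}\right) - 80 = \frac{1265}{571} - 80 = - \frac{44415}{571} \approx -77.785$)
$\left(N + C{\left(54,-45 \right)}\right) - 2601 = \left(- \frac{44415}{571} + \left(5 + \frac{47}{-45}\right)\right) - 2601 = \left(- \frac{44415}{571} + \left(5 + 47 \left(- \frac{1}{45}\right)\right)\right) - 2601 = \left(- \frac{44415}{571} + \left(5 - \frac{47}{45}\right)\right) - 2601 = \left(- \frac{44415}{571} + \frac{178}{45}\right) - 2601 = - \frac{1897037}{25695} - 2601 = - \frac{68729732}{25695}$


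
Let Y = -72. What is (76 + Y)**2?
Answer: 16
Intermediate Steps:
(76 + Y)**2 = (76 - 72)**2 = 4**2 = 16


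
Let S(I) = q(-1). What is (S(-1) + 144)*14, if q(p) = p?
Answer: 2002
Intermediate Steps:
S(I) = -1
(S(-1) + 144)*14 = (-1 + 144)*14 = 143*14 = 2002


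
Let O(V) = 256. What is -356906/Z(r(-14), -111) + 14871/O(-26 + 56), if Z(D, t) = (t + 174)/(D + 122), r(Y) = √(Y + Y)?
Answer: -11145951319/16128 - 713812*I*√7/63 ≈ -6.9109e+5 - 29977.0*I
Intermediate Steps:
r(Y) = √2*√Y (r(Y) = √(2*Y) = √2*√Y)
Z(D, t) = (174 + t)/(122 + D)
-356906/Z(r(-14), -111) + 14871/O(-26 + 56) = -356906*(122 + √2*√(-14))/(174 - 111) + 14871/256 = -(43542532/63 + 713812*I*√7/63) + 14871*(1/256) = -(43542532/63 + 713812*I*√7/63) + 14871/256 = -356906*(122/63 + 2*I*√7/63) + 14871/256 = (-43542532/63 - 713812*I*√7/63) + 14871/256 = -11145951319/16128 - 713812*I*√7/63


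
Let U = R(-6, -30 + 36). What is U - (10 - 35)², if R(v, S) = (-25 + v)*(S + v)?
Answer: -625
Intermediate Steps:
U = 0 (U = (-6)² - 25*(-30 + 36) - 25*(-6) + (-30 + 36)*(-6) = 36 - 25*6 + 150 + 6*(-6) = 36 - 150 + 150 - 36 = 0)
U - (10 - 35)² = 0 - (10 - 35)² = 0 - 1*(-25)² = 0 - 1*625 = 0 - 625 = -625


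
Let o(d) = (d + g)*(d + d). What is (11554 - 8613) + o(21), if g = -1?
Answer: 3781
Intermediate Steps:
o(d) = 2*d*(-1 + d) (o(d) = (d - 1)*(d + d) = (-1 + d)*(2*d) = 2*d*(-1 + d))
(11554 - 8613) + o(21) = (11554 - 8613) + 2*21*(-1 + 21) = 2941 + 2*21*20 = 2941 + 840 = 3781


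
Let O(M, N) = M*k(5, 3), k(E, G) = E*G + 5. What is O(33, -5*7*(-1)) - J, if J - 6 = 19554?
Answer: -18900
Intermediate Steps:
J = 19560 (J = 6 + 19554 = 19560)
k(E, G) = 5 + E*G
O(M, N) = 20*M (O(M, N) = M*(5 + 5*3) = M*(5 + 15) = M*20 = 20*M)
O(33, -5*7*(-1)) - J = 20*33 - 1*19560 = 660 - 19560 = -18900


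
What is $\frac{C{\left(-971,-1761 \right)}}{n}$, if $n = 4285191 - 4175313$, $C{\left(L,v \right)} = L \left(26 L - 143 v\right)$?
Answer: $- \frac{220006267}{109878} \approx -2002.3$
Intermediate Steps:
$C{\left(L,v \right)} = L \left(- 143 v + 26 L\right)$
$n = 109878$ ($n = 4285191 - 4175313 = 109878$)
$\frac{C{\left(-971,-1761 \right)}}{n} = \frac{13 \left(-971\right) \left(\left(-11\right) \left(-1761\right) + 2 \left(-971\right)\right)}{109878} = 13 \left(-971\right) \left(19371 - 1942\right) \frac{1}{109878} = 13 \left(-971\right) 17429 \cdot \frac{1}{109878} = \left(-220006267\right) \frac{1}{109878} = - \frac{220006267}{109878}$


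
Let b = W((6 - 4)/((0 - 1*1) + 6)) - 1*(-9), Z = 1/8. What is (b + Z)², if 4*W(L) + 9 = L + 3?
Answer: 95481/1600 ≈ 59.676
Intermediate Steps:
Z = ⅛ ≈ 0.12500
W(L) = -3/2 + L/4 (W(L) = -9/4 + (L + 3)/4 = -9/4 + (3 + L)/4 = -9/4 + (¾ + L/4) = -3/2 + L/4)
b = 38/5 (b = (-3/2 + ((6 - 4)/((0 - 1*1) + 6))/4) - 1*(-9) = (-3/2 + (2/((0 - 1) + 6))/4) + 9 = (-3/2 + (2/(-1 + 6))/4) + 9 = (-3/2 + (2/5)/4) + 9 = (-3/2 + (2*(⅕))/4) + 9 = (-3/2 + (¼)*(⅖)) + 9 = (-3/2 + ⅒) + 9 = -7/5 + 9 = 38/5 ≈ 7.6000)
(b + Z)² = (38/5 + ⅛)² = (309/40)² = 95481/1600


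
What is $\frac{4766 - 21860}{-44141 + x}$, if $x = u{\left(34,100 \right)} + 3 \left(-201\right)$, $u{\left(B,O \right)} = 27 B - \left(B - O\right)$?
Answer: $\frac{8547}{21880} \approx 0.39063$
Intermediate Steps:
$u{\left(B,O \right)} = O + 26 B$
$x = 381$ ($x = \left(100 + 26 \cdot 34\right) + 3 \left(-201\right) = \left(100 + 884\right) - 603 = 984 - 603 = 381$)
$\frac{4766 - 21860}{-44141 + x} = \frac{4766 - 21860}{-44141 + 381} = - \frac{17094}{-43760} = \left(-17094\right) \left(- \frac{1}{43760}\right) = \frac{8547}{21880}$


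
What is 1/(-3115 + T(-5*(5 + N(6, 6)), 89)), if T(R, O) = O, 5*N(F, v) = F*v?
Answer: -1/3026 ≈ -0.00033047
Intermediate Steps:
N(F, v) = F*v/5 (N(F, v) = (F*v)/5 = F*v/5)
1/(-3115 + T(-5*(5 + N(6, 6)), 89)) = 1/(-3115 + 89) = 1/(-3026) = -1/3026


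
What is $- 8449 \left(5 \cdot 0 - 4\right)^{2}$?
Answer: $-135184$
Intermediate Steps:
$- 8449 \left(5 \cdot 0 - 4\right)^{2} = - 8449 \left(0 - 4\right)^{2} = - 8449 \left(-4\right)^{2} = \left(-8449\right) 16 = -135184$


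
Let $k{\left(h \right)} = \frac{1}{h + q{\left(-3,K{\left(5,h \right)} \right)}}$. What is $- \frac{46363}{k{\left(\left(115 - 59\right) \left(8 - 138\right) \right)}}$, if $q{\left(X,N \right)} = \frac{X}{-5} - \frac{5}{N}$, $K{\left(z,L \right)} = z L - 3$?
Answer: $\frac{61429118903658}{182015} \approx 3.375 \cdot 10^{8}$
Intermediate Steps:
$K{\left(z,L \right)} = -3 + L z$ ($K{\left(z,L \right)} = L z - 3 = -3 + L z$)
$q{\left(X,N \right)} = - \frac{5}{N} - \frac{X}{5}$ ($q{\left(X,N \right)} = X \left(- \frac{1}{5}\right) - \frac{5}{N} = - \frac{X}{5} - \frac{5}{N} = - \frac{5}{N} - \frac{X}{5}$)
$k{\left(h \right)} = \frac{1}{\frac{3}{5} + h - \frac{5}{-3 + 5 h}}$ ($k{\left(h \right)} = \frac{1}{h - \left(- \frac{3}{5} + \frac{5}{-3 + h 5}\right)} = \frac{1}{h + \left(- \frac{5}{-3 + 5 h} + \frac{3}{5}\right)} = \frac{1}{h + \left(\frac{3}{5} - \frac{5}{-3 + 5 h}\right)} = \frac{1}{\frac{3}{5} + h - \frac{5}{-3 + 5 h}}$)
$- \frac{46363}{k{\left(\left(115 - 59\right) \left(8 - 138\right) \right)}} = - \frac{46363}{5 \frac{1}{-34 + 25 \left(\left(115 - 59\right) \left(8 - 138\right)\right)^{2}} \left(-3 + 5 \left(115 - 59\right) \left(8 - 138\right)\right)} = - \frac{46363}{5 \frac{1}{-34 + 25 \left(56 \left(-130\right)\right)^{2}} \left(-3 + 5 \cdot 56 \left(-130\right)\right)} = - \frac{46363}{5 \frac{1}{-34 + 25 \left(-7280\right)^{2}} \left(-3 + 5 \left(-7280\right)\right)} = - \frac{46363}{5 \frac{1}{-34 + 25 \cdot 52998400} \left(-3 - 36400\right)} = - \frac{46363}{5 \frac{1}{-34 + 1324960000} \left(-36403\right)} = - \frac{46363}{5 \cdot \frac{1}{1324959966} \left(-36403\right)} = - \frac{46363}{- \frac{182015}{1324959966}} = \left(-46363\right) \left(- \frac{1324959966}{182015}\right) = \frac{61429118903658}{182015}$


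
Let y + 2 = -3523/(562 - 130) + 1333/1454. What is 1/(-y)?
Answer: 314064/2901421 ≈ 0.10824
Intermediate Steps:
y = -2901421/314064 (y = -2 + (-3523/(562 - 130) + 1333/1454) = -2 + (-3523/432 + 1333*(1/1454)) = -2 + (-3523*1/432 + 1333/1454) = -2 + (-3523/432 + 1333/1454) = -2 - 2273293/314064 = -2901421/314064 ≈ -9.2383)
1/(-y) = 1/(-1*(-2901421/314064)) = 1/(2901421/314064) = 314064/2901421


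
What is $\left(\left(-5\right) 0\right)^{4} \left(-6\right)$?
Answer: $0$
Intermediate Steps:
$\left(\left(-5\right) 0\right)^{4} \left(-6\right) = 0^{4} \left(-6\right) = 0 \left(-6\right) = 0$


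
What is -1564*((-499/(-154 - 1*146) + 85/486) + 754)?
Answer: -7181445779/6075 ≈ -1.1821e+6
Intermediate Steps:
-1564*((-499/(-154 - 1*146) + 85/486) + 754) = -1564*((-499/(-154 - 146) + 85*(1/486)) + 754) = -1564*((-499/(-300) + 85/486) + 754) = -1564*((-499*(-1/300) + 85/486) + 754) = -1564*((499/300 + 85/486) + 754) = -1564*(44669/24300 + 754) = -1564*18366869/24300 = -7181445779/6075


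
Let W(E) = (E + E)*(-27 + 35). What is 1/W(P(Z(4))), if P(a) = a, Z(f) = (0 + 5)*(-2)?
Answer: -1/160 ≈ -0.0062500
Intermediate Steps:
Z(f) = -10 (Z(f) = 5*(-2) = -10)
W(E) = 16*E (W(E) = (2*E)*8 = 16*E)
1/W(P(Z(4))) = 1/(16*(-10)) = 1/(-160) = -1/160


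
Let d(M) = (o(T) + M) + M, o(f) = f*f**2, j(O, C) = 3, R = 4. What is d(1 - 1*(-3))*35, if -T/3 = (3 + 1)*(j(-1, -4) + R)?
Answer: -20744360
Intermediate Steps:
T = -84 (T = -3*(3 + 1)*(3 + 4) = -12*7 = -3*28 = -84)
o(f) = f**3
d(M) = -592704 + 2*M (d(M) = ((-84)**3 + M) + M = (-592704 + M) + M = -592704 + 2*M)
d(1 - 1*(-3))*35 = (-592704 + 2*(1 - 1*(-3)))*35 = (-592704 + 2*(1 + 3))*35 = (-592704 + 2*4)*35 = (-592704 + 8)*35 = -592696*35 = -20744360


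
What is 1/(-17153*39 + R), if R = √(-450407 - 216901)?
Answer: -222989/149172504799 - 2*I*√166827/447517514397 ≈ -1.4948e-6 - 1.8254e-9*I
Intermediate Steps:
R = 2*I*√166827 (R = √(-667308) = 2*I*√166827 ≈ 816.89*I)
1/(-17153*39 + R) = 1/(-17153*39 + 2*I*√166827) = 1/(-668967 + 2*I*√166827)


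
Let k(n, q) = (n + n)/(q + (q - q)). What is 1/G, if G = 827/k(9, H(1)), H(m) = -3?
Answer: -6/827 ≈ -0.0072551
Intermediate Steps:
k(n, q) = 2*n/q (k(n, q) = (2*n)/(q + 0) = (2*n)/q = 2*n/q)
G = -827/6 (G = 827/((2*9/(-3))) = 827/((2*9*(-⅓))) = 827/(-6) = 827*(-⅙) = -827/6 ≈ -137.83)
1/G = 1/(-827/6) = -6/827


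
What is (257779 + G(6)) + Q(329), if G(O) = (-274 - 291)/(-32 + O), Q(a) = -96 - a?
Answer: 6691769/26 ≈ 2.5738e+5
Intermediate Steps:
G(O) = -565/(-32 + O)
(257779 + G(6)) + Q(329) = (257779 - 565/(-32 + 6)) + (-96 - 1*329) = (257779 - 565/(-26)) + (-96 - 329) = (257779 - 565*(-1/26)) - 425 = (257779 + 565/26) - 425 = 6702819/26 - 425 = 6691769/26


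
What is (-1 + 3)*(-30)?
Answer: -60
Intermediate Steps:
(-1 + 3)*(-30) = 2*(-30) = -60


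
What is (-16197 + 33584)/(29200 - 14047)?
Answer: 17387/15153 ≈ 1.1474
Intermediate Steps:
(-16197 + 33584)/(29200 - 14047) = 17387/15153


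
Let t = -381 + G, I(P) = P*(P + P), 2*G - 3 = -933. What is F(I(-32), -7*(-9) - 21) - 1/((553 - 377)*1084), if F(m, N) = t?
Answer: -161403265/190784 ≈ -846.00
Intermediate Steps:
G = -465 (G = 3/2 + (½)*(-933) = 3/2 - 933/2 = -465)
I(P) = 2*P² (I(P) = P*(2*P) = 2*P²)
t = -846 (t = -381 - 465 = -846)
F(m, N) = -846
F(I(-32), -7*(-9) - 21) - 1/((553 - 377)*1084) = -846 - 1/((553 - 377)*1084) = -846 - 1/(176*1084) = -846 - 1/190784 = -161403265/190784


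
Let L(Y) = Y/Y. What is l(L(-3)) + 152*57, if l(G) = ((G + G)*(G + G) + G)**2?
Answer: 8689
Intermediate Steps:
L(Y) = 1
l(G) = (G + 4*G**2)**2 (l(G) = ((2*G)*(2*G) + G)**2 = (4*G**2 + G)**2 = (G + 4*G**2)**2)
l(L(-3)) + 152*57 = 1**2*(1 + 4*1)**2 + 152*57 = 1*(1 + 4)**2 + 8664 = 1*5**2 + 8664 = 1*25 + 8664 = 25 + 8664 = 8689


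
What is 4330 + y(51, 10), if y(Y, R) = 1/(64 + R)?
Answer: 320421/74 ≈ 4330.0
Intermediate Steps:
4330 + y(51, 10) = 4330 + 1/(64 + 10) = 4330 + 1/74 = 320421/74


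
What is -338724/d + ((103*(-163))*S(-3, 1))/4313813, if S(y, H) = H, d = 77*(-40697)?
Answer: 201225832253/1931151724271 ≈ 0.10420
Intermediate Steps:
d = -3133669
-338724/d + ((103*(-163))*S(-3, 1))/4313813 = -338724/(-3133669) + ((103*(-163))*1)/4313813 = -338724*(-1/3133669) - 16789*1*(1/4313813) = 338724/3133669 - 16789*1/4313813 = 338724/3133669 - 16789/4313813 = 201225832253/1931151724271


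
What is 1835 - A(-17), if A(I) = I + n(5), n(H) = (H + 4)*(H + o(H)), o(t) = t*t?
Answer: 1582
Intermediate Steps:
o(t) = t²
n(H) = (4 + H)*(H + H²) (n(H) = (H + 4)*(H + H²) = (4 + H)*(H + H²))
A(I) = 270 + I (A(I) = I + 5*(4 + 5² + 5*5) = I + 5*(4 + 25 + 25) = I + 5*54 = I + 270 = 270 + I)
1835 - A(-17) = 1835 - (270 - 17) = 1835 - 1*253 = 1835 - 253 = 1582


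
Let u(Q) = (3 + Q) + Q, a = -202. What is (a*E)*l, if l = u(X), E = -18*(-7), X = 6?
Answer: -381780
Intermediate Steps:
E = 126
u(Q) = 3 + 2*Q
l = 15 (l = 3 + 2*6 = 3 + 12 = 15)
(a*E)*l = -202*126*15 = -25452*15 = -381780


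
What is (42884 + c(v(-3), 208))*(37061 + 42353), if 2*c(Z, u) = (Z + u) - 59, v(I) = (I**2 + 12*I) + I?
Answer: 3410315109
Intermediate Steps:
v(I) = I**2 + 13*I
c(Z, u) = -59/2 + Z/2 + u/2 (c(Z, u) = ((Z + u) - 59)/2 = (-59 + Z + u)/2 = -59/2 + Z/2 + u/2)
(42884 + c(v(-3), 208))*(37061 + 42353) = (42884 + (-59/2 + (-3*(13 - 3))/2 + (1/2)*208))*(37061 + 42353) = (42884 + (-59/2 + (-3*10)/2 + 104))*79414 = (42884 + (-59/2 + (1/2)*(-30) + 104))*79414 = (42884 + (-59/2 - 15 + 104))*79414 = (42884 + 119/2)*79414 = (85887/2)*79414 = 3410315109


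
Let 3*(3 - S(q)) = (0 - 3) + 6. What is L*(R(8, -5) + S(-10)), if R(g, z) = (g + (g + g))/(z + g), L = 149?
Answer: 1490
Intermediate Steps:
S(q) = 2 (S(q) = 3 - ((0 - 3) + 6)/3 = 3 - (-3 + 6)/3 = 3 - ⅓*3 = 3 - 1 = 2)
R(g, z) = 3*g/(g + z) (R(g, z) = (g + 2*g)/(g + z) = (3*g)/(g + z) = 3*g/(g + z))
L*(R(8, -5) + S(-10)) = 149*(3*8/(8 - 5) + 2) = 149*(3*8/3 + 2) = 149*(3*8*(⅓) + 2) = 149*(8 + 2) = 149*10 = 1490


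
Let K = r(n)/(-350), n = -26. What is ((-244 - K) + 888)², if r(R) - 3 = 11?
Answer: 259242201/625 ≈ 4.1479e+5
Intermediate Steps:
r(R) = 14 (r(R) = 3 + 11 = 14)
K = -1/25 (K = 14/(-350) = 14*(-1/350) = -1/25 ≈ -0.040000)
((-244 - K) + 888)² = ((-244 - 1*(-1/25)) + 888)² = ((-244 + 1/25) + 888)² = (-6099/25 + 888)² = (16101/25)² = 259242201/625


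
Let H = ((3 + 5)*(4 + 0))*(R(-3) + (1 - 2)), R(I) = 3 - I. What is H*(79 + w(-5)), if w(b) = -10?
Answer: 11040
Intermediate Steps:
H = 160 (H = ((3 + 5)*(4 + 0))*((3 - 1*(-3)) + (1 - 2)) = (8*4)*((3 + 3) - 1) = 32*(6 - 1) = 32*5 = 160)
H*(79 + w(-5)) = 160*(79 - 10) = 160*69 = 11040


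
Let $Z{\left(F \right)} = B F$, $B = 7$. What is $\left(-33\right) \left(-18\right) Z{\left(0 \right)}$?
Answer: $0$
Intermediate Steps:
$Z{\left(F \right)} = 7 F$
$\left(-33\right) \left(-18\right) Z{\left(0 \right)} = \left(-33\right) \left(-18\right) 7 \cdot 0 = 594 \cdot 0 = 0$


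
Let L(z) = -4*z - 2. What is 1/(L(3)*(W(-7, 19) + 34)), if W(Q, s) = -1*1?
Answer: -1/462 ≈ -0.0021645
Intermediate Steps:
W(Q, s) = -1
L(z) = -2 - 4*z
1/(L(3)*(W(-7, 19) + 34)) = 1/((-2 - 4*3)*(-1 + 34)) = 1/((-2 - 12)*33) = 1/(-14*33) = 1/(-462) = -1/462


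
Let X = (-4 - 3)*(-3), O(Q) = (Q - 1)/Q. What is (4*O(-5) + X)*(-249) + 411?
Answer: -30066/5 ≈ -6013.2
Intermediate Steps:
O(Q) = (-1 + Q)/Q
X = 21 (X = -7*(-3) = 21)
(4*O(-5) + X)*(-249) + 411 = (4*((-1 - 5)/(-5)) + 21)*(-249) + 411 = (4*(-⅕*(-6)) + 21)*(-249) + 411 = (4*(6/5) + 21)*(-249) + 411 = (24/5 + 21)*(-249) + 411 = (129/5)*(-249) + 411 = -32121/5 + 411 = -30066/5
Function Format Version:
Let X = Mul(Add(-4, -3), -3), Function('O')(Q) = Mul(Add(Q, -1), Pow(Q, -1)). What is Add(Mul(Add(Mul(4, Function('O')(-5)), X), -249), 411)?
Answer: Rational(-30066, 5) ≈ -6013.2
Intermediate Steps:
Function('O')(Q) = Mul(Pow(Q, -1), Add(-1, Q)) (Function('O')(Q) = Mul(Add(-1, Q), Pow(Q, -1)) = Mul(Pow(Q, -1), Add(-1, Q)))
X = 21 (X = Mul(-7, -3) = 21)
Add(Mul(Add(Mul(4, Function('O')(-5)), X), -249), 411) = Add(Mul(Add(Mul(4, Mul(Pow(-5, -1), Add(-1, -5))), 21), -249), 411) = Add(Mul(Add(Mul(4, Mul(Rational(-1, 5), -6)), 21), -249), 411) = Add(Mul(Add(Mul(4, Rational(6, 5)), 21), -249), 411) = Add(Mul(Add(Rational(24, 5), 21), -249), 411) = Add(Mul(Rational(129, 5), -249), 411) = Add(Rational(-32121, 5), 411) = Rational(-30066, 5)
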